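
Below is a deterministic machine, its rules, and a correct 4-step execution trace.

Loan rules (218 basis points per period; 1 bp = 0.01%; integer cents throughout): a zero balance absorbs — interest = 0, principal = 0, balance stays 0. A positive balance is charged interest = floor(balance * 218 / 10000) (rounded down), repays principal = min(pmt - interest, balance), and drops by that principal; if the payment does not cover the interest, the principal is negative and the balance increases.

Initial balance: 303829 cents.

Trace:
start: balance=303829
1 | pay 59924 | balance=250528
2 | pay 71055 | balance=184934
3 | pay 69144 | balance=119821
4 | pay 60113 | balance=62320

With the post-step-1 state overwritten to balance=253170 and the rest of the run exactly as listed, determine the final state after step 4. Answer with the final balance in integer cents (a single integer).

65139

state after step 1 := balance=253170
2 | pay 71055 | balance=187634
3 | pay 69144 | balance=122580
4 | pay 60113 | balance=65139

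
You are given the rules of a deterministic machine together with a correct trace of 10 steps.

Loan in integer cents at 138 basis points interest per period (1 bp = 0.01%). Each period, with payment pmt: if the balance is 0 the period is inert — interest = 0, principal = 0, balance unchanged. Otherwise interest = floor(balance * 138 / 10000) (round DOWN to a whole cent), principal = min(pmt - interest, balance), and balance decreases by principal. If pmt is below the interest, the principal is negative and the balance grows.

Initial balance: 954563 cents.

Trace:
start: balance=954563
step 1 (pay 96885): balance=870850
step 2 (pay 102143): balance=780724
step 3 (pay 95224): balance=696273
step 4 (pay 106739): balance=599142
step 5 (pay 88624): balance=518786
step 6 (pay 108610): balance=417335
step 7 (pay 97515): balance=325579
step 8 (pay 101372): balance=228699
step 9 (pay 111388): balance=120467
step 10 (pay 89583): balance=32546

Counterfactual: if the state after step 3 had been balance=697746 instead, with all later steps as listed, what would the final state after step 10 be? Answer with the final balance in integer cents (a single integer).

34166

state after step 3 := balance=697746
step 4 (pay 106739): balance=600635
step 5 (pay 88624): balance=520299
step 6 (pay 108610): balance=418869
step 7 (pay 97515): balance=327134
step 8 (pay 101372): balance=230276
step 9 (pay 111388): balance=122065
step 10 (pay 89583): balance=34166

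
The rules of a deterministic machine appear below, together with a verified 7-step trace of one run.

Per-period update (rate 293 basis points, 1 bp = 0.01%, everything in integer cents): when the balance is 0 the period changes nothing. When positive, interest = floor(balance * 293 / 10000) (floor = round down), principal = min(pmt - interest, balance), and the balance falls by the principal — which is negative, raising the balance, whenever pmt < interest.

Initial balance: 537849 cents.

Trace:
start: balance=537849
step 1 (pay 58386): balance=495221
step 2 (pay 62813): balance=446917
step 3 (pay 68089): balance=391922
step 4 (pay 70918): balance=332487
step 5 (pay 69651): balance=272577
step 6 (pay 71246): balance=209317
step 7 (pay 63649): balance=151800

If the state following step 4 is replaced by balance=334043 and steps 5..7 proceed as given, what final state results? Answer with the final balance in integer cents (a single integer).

153498

state after step 4 := balance=334043
step 5 (pay 69651): balance=274179
step 6 (pay 71246): balance=210966
step 7 (pay 63649): balance=153498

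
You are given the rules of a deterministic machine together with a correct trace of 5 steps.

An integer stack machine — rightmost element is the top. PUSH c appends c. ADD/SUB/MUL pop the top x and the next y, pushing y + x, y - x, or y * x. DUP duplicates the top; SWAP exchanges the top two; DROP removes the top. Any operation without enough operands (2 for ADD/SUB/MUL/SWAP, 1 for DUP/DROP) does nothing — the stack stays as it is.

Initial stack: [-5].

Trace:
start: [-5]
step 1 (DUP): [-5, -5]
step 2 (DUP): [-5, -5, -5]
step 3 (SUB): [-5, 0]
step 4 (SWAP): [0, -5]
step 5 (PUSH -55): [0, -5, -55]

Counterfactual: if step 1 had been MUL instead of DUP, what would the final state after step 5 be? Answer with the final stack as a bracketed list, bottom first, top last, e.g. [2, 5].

(re-executing from step 1 with the substitution; state before step 1: [-5])
step 1 (MUL): [-5]
step 2 (DUP): [-5, -5]
step 3 (SUB): [0]
step 4 (SWAP): [0]
step 5 (PUSH -55): [0, -55]

[0, -55]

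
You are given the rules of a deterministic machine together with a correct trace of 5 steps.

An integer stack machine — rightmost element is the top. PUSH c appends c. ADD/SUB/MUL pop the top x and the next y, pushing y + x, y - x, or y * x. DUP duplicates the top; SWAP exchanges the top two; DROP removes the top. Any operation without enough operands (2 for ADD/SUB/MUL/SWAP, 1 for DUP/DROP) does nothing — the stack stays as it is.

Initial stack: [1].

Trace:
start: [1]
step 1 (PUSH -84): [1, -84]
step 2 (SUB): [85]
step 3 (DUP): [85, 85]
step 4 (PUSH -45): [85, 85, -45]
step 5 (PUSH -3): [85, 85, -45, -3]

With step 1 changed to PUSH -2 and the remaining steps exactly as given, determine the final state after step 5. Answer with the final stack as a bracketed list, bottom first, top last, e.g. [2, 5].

[3, 3, -45, -3]

(re-executing from step 1 with the substitution; state before step 1: [1])
step 1 (PUSH -2): [1, -2]
step 2 (SUB): [3]
step 3 (DUP): [3, 3]
step 4 (PUSH -45): [3, 3, -45]
step 5 (PUSH -3): [3, 3, -45, -3]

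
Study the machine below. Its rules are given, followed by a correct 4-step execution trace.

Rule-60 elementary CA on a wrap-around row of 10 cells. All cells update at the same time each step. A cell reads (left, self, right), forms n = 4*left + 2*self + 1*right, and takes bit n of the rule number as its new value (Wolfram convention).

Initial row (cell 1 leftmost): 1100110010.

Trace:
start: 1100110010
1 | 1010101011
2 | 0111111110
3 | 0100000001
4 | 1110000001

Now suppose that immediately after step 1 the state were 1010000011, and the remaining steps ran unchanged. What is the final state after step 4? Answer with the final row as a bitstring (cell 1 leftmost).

1110110010

state after step 1 := 1010000011
2 | 0111000010
3 | 0100100011
4 | 1110110010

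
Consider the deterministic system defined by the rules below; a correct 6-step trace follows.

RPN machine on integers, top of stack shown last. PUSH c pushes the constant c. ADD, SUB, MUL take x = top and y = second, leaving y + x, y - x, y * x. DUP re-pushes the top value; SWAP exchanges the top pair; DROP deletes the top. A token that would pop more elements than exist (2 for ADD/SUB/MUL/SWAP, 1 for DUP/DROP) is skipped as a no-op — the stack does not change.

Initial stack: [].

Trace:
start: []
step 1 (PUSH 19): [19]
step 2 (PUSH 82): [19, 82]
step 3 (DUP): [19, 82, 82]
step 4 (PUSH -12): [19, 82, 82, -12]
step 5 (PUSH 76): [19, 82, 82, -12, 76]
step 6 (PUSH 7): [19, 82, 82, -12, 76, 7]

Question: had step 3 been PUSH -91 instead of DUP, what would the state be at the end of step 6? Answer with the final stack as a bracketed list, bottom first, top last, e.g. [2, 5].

[19, 82, -91, -12, 76, 7]

(re-executing from step 3 with the substitution; state before step 3: [19, 82])
step 3 (PUSH -91): [19, 82, -91]
step 4 (PUSH -12): [19, 82, -91, -12]
step 5 (PUSH 76): [19, 82, -91, -12, 76]
step 6 (PUSH 7): [19, 82, -91, -12, 76, 7]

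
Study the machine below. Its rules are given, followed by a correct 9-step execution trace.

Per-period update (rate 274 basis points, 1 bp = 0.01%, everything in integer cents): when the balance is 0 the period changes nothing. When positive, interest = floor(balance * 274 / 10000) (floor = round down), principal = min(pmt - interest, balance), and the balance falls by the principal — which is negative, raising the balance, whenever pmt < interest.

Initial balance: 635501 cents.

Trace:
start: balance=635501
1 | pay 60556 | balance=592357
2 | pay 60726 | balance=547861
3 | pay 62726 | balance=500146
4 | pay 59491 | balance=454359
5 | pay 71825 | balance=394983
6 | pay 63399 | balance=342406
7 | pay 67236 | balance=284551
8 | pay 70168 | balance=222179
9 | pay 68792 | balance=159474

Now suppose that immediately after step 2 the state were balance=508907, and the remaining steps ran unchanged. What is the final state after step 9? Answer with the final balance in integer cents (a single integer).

state after step 2 := balance=508907
3 | pay 62726 | balance=460125
4 | pay 59491 | balance=413241
5 | pay 71825 | balance=352738
6 | pay 63399 | balance=299004
7 | pay 67236 | balance=239960
8 | pay 70168 | balance=176366
9 | pay 68792 | balance=112406

112406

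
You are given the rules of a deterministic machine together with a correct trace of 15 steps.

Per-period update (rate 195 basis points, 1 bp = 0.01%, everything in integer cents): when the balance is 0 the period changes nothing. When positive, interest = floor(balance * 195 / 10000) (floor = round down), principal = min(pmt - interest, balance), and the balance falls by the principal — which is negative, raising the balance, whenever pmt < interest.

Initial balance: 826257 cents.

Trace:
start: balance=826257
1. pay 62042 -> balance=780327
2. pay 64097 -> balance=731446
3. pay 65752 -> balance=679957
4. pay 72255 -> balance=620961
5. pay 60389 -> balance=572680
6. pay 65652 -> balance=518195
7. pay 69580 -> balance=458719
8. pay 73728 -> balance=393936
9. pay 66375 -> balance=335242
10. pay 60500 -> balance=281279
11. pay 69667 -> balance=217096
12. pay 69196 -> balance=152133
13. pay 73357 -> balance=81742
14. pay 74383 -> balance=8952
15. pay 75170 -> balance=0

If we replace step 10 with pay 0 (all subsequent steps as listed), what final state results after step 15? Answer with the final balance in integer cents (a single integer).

(re-executing from step 10 with the substitution; state before step 10: balance=335242)
10. pay 0 -> balance=341779
11. pay 69667 -> balance=278776
12. pay 69196 -> balance=215016
13. pay 73357 -> balance=145851
14. pay 74383 -> balance=74312
15. pay 75170 -> balance=591

591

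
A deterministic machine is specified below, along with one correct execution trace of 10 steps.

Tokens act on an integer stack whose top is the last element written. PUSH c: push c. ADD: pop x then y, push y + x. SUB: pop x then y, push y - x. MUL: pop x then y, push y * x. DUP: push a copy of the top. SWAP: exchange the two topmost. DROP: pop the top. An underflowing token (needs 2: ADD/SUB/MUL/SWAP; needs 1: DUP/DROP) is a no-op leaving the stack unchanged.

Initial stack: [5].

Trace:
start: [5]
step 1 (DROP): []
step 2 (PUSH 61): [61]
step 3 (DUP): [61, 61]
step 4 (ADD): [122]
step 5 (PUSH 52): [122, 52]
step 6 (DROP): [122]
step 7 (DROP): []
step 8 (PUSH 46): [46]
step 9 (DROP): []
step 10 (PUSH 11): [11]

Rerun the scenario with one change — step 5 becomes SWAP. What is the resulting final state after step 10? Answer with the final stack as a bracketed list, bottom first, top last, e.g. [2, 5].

[11]

(re-executing from step 5 with the substitution; state before step 5: [122])
step 5 (SWAP): [122]
step 6 (DROP): []
step 7 (DROP): []
step 8 (PUSH 46): [46]
step 9 (DROP): []
step 10 (PUSH 11): [11]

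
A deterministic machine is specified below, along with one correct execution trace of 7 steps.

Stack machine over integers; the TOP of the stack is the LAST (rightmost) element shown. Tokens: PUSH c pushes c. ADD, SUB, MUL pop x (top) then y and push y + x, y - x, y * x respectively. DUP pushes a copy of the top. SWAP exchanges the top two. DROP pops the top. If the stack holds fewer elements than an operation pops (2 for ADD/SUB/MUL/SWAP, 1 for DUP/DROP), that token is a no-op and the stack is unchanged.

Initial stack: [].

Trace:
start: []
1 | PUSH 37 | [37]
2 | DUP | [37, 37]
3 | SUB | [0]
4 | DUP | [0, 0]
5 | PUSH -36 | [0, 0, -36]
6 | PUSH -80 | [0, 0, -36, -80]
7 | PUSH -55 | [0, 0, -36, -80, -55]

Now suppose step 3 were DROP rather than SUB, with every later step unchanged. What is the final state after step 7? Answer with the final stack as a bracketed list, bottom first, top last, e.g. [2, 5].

(re-executing from step 3 with the substitution; state before step 3: [37, 37])
3 | DROP | [37]
4 | DUP | [37, 37]
5 | PUSH -36 | [37, 37, -36]
6 | PUSH -80 | [37, 37, -36, -80]
7 | PUSH -55 | [37, 37, -36, -80, -55]

[37, 37, -36, -80, -55]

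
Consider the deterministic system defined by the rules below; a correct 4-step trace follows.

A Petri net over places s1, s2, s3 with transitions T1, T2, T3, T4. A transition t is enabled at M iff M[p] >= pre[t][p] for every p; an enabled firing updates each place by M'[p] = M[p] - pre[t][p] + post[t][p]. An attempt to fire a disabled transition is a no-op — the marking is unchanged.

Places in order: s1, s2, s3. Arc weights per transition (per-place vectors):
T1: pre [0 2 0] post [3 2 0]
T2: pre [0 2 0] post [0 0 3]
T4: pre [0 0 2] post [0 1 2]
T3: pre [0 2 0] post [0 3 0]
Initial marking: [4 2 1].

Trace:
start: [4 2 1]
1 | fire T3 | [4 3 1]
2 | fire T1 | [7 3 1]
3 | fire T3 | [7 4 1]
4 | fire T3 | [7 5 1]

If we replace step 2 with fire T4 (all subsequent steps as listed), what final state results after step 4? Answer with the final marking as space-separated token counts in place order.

4 5 1

(re-executing from step 2 with the substitution; state before step 2: [4 3 1])
2 | fire T4 | [4 3 1]
3 | fire T3 | [4 4 1]
4 | fire T3 | [4 5 1]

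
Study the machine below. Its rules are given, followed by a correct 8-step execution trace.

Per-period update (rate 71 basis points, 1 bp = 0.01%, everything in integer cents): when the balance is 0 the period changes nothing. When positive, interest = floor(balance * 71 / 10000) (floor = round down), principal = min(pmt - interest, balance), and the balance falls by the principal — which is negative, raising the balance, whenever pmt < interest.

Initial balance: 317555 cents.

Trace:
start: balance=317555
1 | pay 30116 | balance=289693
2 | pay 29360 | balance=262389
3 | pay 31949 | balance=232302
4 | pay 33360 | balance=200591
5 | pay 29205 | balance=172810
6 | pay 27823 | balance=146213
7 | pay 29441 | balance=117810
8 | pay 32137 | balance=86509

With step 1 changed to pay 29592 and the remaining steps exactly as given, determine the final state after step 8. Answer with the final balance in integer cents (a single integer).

87060

(re-executing from step 1 with the substitution; state before step 1: balance=317555)
1 | pay 29592 | balance=290217
2 | pay 29360 | balance=262917
3 | pay 31949 | balance=232834
4 | pay 33360 | balance=201127
5 | pay 29205 | balance=173350
6 | pay 27823 | balance=146757
7 | pay 29441 | balance=118357
8 | pay 32137 | balance=87060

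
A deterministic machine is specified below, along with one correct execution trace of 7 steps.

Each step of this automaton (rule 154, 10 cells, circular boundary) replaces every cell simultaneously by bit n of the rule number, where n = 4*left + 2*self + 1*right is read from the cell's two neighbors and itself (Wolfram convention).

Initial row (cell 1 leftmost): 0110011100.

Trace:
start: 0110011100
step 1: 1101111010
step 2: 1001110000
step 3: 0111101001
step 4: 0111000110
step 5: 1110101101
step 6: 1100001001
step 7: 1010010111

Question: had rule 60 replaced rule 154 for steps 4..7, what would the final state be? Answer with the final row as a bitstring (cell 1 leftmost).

1110110111

(re-executing steps 4..7 under rule 60; state before step 4: 0111101001)
step 4: 1100011101
step 5: 0010010011
step 6: 1011011010
step 7: 1110110111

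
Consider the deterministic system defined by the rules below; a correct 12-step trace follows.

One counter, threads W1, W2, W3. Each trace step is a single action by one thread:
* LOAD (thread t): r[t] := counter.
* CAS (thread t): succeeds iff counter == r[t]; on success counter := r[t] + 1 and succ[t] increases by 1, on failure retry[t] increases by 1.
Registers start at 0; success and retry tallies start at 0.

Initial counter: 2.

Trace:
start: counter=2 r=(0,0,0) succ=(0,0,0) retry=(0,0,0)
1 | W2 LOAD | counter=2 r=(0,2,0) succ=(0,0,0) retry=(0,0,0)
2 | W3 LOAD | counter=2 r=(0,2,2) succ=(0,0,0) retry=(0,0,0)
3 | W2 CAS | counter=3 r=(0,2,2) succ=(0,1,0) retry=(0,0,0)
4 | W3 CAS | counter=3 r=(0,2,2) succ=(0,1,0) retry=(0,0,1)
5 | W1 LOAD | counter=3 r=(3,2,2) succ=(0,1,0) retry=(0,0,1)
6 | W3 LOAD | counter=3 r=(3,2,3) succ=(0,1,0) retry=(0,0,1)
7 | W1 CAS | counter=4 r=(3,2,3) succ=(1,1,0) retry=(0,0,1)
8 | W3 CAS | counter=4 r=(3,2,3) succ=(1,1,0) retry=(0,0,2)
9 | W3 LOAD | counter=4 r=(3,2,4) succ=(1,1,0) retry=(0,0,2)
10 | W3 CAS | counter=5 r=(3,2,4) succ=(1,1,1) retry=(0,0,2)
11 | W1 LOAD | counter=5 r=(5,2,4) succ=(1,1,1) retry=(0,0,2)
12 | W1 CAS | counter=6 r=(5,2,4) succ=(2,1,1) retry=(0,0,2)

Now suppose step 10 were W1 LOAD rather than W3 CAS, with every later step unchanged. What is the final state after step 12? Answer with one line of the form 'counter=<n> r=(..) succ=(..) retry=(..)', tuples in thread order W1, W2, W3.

(re-executing from step 10 with the substitution; state before step 10: counter=4 r=(3,2,4) succ=(1,1,0) retry=(0,0,2))
10 | W1 LOAD | counter=4 r=(4,2,4) succ=(1,1,0) retry=(0,0,2)
11 | W1 LOAD | counter=4 r=(4,2,4) succ=(1,1,0) retry=(0,0,2)
12 | W1 CAS | counter=5 r=(4,2,4) succ=(2,1,0) retry=(0,0,2)

counter=5 r=(4,2,4) succ=(2,1,0) retry=(0,0,2)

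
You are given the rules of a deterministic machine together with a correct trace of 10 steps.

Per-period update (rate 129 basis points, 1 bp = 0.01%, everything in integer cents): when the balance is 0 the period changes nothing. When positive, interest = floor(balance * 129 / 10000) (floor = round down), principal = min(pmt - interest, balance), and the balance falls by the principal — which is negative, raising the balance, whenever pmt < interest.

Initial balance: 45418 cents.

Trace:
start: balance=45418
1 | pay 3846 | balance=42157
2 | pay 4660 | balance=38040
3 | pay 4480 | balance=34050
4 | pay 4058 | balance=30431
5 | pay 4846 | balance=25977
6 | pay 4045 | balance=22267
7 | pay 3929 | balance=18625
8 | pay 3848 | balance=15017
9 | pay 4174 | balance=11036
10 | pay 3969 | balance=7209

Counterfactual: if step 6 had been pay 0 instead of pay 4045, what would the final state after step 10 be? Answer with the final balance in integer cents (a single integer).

11467

(re-executing from step 6 with the substitution; state before step 6: balance=25977)
6 | pay 0 | balance=26312
7 | pay 3929 | balance=22722
8 | pay 3848 | balance=19167
9 | pay 4174 | balance=15240
10 | pay 3969 | balance=11467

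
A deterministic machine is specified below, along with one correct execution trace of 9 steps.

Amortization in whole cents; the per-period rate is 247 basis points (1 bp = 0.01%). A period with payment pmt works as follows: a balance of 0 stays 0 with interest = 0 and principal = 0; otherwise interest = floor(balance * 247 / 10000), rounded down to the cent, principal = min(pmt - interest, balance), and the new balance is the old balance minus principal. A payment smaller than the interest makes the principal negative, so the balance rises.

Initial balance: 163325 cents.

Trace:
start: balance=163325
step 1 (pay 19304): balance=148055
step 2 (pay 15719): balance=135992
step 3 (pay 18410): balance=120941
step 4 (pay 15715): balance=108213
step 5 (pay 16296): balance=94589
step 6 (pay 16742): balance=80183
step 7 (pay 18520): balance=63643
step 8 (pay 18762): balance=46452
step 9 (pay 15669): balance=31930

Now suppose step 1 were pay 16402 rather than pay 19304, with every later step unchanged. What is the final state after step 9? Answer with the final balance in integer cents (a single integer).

(re-executing from step 1 with the substitution; state before step 1: balance=163325)
step 1 (pay 16402): balance=150957
step 2 (pay 15719): balance=138966
step 3 (pay 18410): balance=123988
step 4 (pay 15715): balance=111335
step 5 (pay 16296): balance=97788
step 6 (pay 16742): balance=83461
step 7 (pay 18520): balance=67002
step 8 (pay 18762): balance=49894
step 9 (pay 15669): balance=35457

35457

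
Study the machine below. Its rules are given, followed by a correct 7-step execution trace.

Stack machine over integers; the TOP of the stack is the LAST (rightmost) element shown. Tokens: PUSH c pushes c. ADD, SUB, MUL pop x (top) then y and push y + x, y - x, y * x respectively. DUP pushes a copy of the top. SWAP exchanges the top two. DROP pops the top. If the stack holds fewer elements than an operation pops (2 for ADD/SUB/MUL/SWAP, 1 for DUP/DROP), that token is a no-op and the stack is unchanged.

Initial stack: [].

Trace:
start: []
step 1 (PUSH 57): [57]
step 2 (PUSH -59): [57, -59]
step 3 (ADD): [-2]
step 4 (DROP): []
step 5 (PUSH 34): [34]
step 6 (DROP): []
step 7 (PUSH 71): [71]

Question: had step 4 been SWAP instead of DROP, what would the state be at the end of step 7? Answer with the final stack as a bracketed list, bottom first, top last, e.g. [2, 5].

[-2, 71]

(re-executing from step 4 with the substitution; state before step 4: [-2])
step 4 (SWAP): [-2]
step 5 (PUSH 34): [-2, 34]
step 6 (DROP): [-2]
step 7 (PUSH 71): [-2, 71]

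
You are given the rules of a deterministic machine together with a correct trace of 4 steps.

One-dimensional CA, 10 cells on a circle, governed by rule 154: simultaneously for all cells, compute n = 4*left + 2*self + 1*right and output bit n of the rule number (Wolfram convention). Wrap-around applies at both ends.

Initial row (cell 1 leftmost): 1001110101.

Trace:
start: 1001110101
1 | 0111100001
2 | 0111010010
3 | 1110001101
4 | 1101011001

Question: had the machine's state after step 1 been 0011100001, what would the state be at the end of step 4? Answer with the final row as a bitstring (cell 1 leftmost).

1101011011

state after step 1 := 0011100001
2 | 1111010010
3 | 1110001100
4 | 1101011011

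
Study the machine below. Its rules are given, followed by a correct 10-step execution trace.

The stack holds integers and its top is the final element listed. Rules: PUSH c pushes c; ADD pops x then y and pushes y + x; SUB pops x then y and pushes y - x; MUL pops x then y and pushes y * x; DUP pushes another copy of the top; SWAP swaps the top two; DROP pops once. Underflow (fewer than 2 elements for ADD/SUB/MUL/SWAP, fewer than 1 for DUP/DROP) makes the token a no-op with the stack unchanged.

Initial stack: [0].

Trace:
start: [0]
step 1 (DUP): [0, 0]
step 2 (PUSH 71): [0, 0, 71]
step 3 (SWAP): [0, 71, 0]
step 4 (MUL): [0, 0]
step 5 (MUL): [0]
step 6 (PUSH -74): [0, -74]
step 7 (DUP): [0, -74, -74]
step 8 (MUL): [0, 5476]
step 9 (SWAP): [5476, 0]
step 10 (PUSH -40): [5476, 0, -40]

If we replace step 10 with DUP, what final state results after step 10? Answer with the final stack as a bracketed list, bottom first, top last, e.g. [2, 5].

(re-executing from step 10 with the substitution; state before step 10: [5476, 0])
step 10 (DUP): [5476, 0, 0]

[5476, 0, 0]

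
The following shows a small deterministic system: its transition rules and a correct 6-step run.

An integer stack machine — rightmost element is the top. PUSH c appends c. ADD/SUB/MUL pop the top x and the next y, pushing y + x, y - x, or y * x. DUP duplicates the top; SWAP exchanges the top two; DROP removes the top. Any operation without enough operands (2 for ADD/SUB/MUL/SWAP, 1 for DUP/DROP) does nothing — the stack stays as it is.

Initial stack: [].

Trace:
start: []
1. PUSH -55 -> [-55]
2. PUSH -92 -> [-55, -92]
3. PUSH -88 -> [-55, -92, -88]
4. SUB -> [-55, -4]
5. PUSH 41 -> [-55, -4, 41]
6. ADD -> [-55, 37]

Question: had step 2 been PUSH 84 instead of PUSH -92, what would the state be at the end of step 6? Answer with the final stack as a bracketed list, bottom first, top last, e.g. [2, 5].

[-55, 213]

(re-executing from step 2 with the substitution; state before step 2: [-55])
2. PUSH 84 -> [-55, 84]
3. PUSH -88 -> [-55, 84, -88]
4. SUB -> [-55, 172]
5. PUSH 41 -> [-55, 172, 41]
6. ADD -> [-55, 213]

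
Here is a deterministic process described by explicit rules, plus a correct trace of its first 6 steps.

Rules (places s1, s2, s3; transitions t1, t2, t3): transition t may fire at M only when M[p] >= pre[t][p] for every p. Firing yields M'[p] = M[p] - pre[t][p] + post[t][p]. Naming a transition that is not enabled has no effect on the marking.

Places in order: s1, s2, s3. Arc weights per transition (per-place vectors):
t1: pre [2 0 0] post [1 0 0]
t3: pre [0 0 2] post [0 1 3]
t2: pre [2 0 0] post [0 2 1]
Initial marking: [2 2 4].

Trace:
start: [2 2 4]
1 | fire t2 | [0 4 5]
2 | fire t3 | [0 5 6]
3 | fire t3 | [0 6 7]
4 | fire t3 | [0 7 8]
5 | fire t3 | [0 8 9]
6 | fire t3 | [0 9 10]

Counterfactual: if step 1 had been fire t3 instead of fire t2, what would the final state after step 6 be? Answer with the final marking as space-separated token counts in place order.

2 8 10

(re-executing from step 1 with the substitution; state before step 1: [2 2 4])
1 | fire t3 | [2 3 5]
2 | fire t3 | [2 4 6]
3 | fire t3 | [2 5 7]
4 | fire t3 | [2 6 8]
5 | fire t3 | [2 7 9]
6 | fire t3 | [2 8 10]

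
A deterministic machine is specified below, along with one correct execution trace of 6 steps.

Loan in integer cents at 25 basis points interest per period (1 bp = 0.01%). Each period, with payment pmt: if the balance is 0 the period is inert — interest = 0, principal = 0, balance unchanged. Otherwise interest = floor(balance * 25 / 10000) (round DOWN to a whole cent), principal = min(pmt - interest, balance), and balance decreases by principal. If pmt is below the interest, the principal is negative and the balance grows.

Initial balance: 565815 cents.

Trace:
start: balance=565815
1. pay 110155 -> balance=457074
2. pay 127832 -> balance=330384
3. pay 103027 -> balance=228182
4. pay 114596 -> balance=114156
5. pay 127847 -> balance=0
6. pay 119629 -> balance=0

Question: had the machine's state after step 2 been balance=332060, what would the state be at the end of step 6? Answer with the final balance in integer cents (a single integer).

state after step 2 := balance=332060
3. pay 103027 -> balance=229863
4. pay 114596 -> balance=115841
5. pay 127847 -> balance=0
6. pay 119629 -> balance=0

0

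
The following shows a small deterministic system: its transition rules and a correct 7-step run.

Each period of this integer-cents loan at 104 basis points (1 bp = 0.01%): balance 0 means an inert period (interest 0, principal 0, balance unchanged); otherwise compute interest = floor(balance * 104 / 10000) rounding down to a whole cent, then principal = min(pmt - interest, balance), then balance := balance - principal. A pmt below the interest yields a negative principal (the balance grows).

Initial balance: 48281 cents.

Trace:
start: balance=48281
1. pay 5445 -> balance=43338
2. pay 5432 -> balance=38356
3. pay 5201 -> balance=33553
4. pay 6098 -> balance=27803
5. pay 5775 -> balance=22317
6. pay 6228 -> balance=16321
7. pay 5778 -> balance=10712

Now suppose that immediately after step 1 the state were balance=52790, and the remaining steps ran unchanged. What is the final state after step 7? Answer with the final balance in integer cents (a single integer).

state after step 1 := balance=52790
2. pay 5432 -> balance=47907
3. pay 5201 -> balance=43204
4. pay 6098 -> balance=37555
5. pay 5775 -> balance=32170
6. pay 6228 -> balance=26276
7. pay 5778 -> balance=20771

20771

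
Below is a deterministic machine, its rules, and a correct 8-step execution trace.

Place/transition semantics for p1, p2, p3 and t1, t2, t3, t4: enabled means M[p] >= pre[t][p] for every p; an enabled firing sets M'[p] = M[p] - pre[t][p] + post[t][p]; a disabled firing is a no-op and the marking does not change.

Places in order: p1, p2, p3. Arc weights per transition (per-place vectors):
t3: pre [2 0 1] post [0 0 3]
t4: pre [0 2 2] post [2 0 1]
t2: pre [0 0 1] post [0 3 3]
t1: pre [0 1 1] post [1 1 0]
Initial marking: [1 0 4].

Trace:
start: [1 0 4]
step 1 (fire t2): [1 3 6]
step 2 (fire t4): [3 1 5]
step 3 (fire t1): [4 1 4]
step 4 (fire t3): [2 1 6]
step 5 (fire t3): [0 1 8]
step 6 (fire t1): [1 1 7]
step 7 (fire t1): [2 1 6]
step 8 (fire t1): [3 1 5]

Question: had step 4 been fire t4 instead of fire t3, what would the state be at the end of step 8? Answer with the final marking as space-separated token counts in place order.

5 1 3

(re-executing from step 4 with the substitution; state before step 4: [4 1 4])
step 4 (fire t4): [4 1 4]
step 5 (fire t3): [2 1 6]
step 6 (fire t1): [3 1 5]
step 7 (fire t1): [4 1 4]
step 8 (fire t1): [5 1 3]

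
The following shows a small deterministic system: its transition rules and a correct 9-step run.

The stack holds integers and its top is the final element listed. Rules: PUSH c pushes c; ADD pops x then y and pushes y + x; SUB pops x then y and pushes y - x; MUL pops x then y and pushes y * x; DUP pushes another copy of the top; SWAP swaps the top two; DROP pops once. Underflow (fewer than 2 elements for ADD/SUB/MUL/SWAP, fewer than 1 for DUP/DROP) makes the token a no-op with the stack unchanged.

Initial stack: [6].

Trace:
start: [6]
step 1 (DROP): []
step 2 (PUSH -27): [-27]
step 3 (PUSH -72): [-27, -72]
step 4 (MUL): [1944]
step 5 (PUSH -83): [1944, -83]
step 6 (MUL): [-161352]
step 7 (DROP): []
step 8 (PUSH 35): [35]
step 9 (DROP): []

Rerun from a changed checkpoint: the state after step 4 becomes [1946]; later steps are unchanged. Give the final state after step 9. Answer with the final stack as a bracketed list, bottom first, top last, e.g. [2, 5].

state after step 4 := [1946]
step 5 (PUSH -83): [1946, -83]
step 6 (MUL): [-161518]
step 7 (DROP): []
step 8 (PUSH 35): [35]
step 9 (DROP): []

[]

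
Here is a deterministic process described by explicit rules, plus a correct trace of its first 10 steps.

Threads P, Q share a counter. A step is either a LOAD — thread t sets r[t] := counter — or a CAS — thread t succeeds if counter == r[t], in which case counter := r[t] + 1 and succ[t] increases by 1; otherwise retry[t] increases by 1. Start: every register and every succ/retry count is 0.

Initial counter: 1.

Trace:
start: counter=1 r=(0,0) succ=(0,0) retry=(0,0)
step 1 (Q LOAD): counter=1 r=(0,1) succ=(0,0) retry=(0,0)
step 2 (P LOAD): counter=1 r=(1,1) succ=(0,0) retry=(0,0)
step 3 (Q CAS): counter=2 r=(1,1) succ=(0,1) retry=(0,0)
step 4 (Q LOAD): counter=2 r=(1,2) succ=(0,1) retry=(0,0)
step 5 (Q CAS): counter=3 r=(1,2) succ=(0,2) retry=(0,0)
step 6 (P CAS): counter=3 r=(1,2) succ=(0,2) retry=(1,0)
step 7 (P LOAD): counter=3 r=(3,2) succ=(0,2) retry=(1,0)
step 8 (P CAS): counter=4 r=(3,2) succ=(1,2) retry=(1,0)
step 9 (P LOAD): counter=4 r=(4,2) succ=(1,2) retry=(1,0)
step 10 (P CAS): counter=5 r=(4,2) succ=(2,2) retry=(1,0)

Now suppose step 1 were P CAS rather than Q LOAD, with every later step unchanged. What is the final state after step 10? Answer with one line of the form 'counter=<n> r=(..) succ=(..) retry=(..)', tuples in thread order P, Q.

counter=4 r=(3,1) succ=(2,1) retry=(2,1)

(re-executing from step 1 with the substitution; state before step 1: counter=1 r=(0,0) succ=(0,0) retry=(0,0))
step 1 (P CAS): counter=1 r=(0,0) succ=(0,0) retry=(1,0)
step 2 (P LOAD): counter=1 r=(1,0) succ=(0,0) retry=(1,0)
step 3 (Q CAS): counter=1 r=(1,0) succ=(0,0) retry=(1,1)
step 4 (Q LOAD): counter=1 r=(1,1) succ=(0,0) retry=(1,1)
step 5 (Q CAS): counter=2 r=(1,1) succ=(0,1) retry=(1,1)
step 6 (P CAS): counter=2 r=(1,1) succ=(0,1) retry=(2,1)
step 7 (P LOAD): counter=2 r=(2,1) succ=(0,1) retry=(2,1)
step 8 (P CAS): counter=3 r=(2,1) succ=(1,1) retry=(2,1)
step 9 (P LOAD): counter=3 r=(3,1) succ=(1,1) retry=(2,1)
step 10 (P CAS): counter=4 r=(3,1) succ=(2,1) retry=(2,1)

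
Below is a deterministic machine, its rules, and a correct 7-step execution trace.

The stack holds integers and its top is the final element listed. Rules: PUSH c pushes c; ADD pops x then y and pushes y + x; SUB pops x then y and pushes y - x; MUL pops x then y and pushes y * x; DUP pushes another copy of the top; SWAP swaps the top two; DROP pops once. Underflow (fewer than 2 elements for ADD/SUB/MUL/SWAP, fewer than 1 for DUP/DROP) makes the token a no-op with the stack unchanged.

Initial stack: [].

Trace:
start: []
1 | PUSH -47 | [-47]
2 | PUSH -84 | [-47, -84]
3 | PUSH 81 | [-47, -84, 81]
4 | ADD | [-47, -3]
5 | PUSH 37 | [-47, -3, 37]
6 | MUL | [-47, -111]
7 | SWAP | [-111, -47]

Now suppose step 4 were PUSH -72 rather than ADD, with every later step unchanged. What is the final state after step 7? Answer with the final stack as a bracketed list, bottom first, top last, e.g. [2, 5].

(re-executing from step 4 with the substitution; state before step 4: [-47, -84, 81])
4 | PUSH -72 | [-47, -84, 81, -72]
5 | PUSH 37 | [-47, -84, 81, -72, 37]
6 | MUL | [-47, -84, 81, -2664]
7 | SWAP | [-47, -84, -2664, 81]

[-47, -84, -2664, 81]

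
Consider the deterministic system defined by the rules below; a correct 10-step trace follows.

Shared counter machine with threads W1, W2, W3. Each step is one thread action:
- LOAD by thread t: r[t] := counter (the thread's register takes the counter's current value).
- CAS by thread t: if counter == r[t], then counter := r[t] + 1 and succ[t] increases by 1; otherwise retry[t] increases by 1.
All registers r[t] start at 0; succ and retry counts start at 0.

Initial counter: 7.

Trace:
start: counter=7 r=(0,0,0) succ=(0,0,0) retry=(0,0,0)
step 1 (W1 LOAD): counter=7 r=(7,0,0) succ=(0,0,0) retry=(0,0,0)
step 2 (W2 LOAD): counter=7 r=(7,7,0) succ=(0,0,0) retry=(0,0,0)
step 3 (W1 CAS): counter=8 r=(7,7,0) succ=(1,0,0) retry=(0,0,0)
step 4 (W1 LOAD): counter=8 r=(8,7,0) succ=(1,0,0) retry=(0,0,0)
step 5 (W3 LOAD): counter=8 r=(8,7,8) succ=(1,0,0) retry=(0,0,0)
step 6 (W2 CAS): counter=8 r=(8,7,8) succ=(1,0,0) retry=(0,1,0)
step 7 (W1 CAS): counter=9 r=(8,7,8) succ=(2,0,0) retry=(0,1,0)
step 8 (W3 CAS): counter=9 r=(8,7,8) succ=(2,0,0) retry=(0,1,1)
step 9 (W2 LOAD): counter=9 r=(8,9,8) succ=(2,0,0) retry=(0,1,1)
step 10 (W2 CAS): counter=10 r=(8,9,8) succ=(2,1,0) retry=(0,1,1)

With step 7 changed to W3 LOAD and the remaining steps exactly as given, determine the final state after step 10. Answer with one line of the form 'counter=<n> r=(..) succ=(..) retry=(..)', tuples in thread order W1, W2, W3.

counter=10 r=(8,9,8) succ=(1,1,1) retry=(0,1,0)

(re-executing from step 7 with the substitution; state before step 7: counter=8 r=(8,7,8) succ=(1,0,0) retry=(0,1,0))
step 7 (W3 LOAD): counter=8 r=(8,7,8) succ=(1,0,0) retry=(0,1,0)
step 8 (W3 CAS): counter=9 r=(8,7,8) succ=(1,0,1) retry=(0,1,0)
step 9 (W2 LOAD): counter=9 r=(8,9,8) succ=(1,0,1) retry=(0,1,0)
step 10 (W2 CAS): counter=10 r=(8,9,8) succ=(1,1,1) retry=(0,1,0)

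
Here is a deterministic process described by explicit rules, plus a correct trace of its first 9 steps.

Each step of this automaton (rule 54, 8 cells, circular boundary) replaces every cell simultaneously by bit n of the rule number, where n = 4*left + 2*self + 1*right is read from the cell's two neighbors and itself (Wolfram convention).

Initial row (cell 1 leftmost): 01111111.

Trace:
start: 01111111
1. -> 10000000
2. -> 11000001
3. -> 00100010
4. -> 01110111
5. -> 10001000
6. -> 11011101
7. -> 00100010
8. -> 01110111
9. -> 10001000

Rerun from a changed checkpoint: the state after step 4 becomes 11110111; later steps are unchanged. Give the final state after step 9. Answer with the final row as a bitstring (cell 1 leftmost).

10001000

state after step 4 := 11110111
5. -> 00001000
6. -> 00011100
7. -> 00100010
8. -> 01110111
9. -> 10001000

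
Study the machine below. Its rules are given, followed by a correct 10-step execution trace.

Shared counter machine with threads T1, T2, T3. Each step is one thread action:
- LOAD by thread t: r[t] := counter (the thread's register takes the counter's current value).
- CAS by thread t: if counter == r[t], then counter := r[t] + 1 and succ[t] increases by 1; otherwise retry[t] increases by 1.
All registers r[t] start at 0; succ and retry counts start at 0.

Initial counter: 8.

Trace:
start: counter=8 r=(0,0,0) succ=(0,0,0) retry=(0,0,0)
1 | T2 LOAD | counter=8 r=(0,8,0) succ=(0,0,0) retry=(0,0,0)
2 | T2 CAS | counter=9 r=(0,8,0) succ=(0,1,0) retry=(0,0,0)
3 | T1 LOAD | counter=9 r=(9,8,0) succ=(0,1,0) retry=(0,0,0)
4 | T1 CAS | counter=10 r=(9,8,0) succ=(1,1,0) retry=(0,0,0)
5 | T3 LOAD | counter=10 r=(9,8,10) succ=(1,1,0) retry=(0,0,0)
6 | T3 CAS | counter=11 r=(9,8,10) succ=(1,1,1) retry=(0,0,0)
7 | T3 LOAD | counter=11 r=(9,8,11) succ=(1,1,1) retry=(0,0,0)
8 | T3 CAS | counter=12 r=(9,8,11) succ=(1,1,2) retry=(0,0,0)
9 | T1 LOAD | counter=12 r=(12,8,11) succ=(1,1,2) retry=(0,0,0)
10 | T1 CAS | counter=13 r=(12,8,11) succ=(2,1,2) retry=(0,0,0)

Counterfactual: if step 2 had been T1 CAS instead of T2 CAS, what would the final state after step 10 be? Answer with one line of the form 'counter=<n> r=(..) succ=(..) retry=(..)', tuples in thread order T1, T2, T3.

(re-executing from step 2 with the substitution; state before step 2: counter=8 r=(0,8,0) succ=(0,0,0) retry=(0,0,0))
2 | T1 CAS | counter=8 r=(0,8,0) succ=(0,0,0) retry=(1,0,0)
3 | T1 LOAD | counter=8 r=(8,8,0) succ=(0,0,0) retry=(1,0,0)
4 | T1 CAS | counter=9 r=(8,8,0) succ=(1,0,0) retry=(1,0,0)
5 | T3 LOAD | counter=9 r=(8,8,9) succ=(1,0,0) retry=(1,0,0)
6 | T3 CAS | counter=10 r=(8,8,9) succ=(1,0,1) retry=(1,0,0)
7 | T3 LOAD | counter=10 r=(8,8,10) succ=(1,0,1) retry=(1,0,0)
8 | T3 CAS | counter=11 r=(8,8,10) succ=(1,0,2) retry=(1,0,0)
9 | T1 LOAD | counter=11 r=(11,8,10) succ=(1,0,2) retry=(1,0,0)
10 | T1 CAS | counter=12 r=(11,8,10) succ=(2,0,2) retry=(1,0,0)

counter=12 r=(11,8,10) succ=(2,0,2) retry=(1,0,0)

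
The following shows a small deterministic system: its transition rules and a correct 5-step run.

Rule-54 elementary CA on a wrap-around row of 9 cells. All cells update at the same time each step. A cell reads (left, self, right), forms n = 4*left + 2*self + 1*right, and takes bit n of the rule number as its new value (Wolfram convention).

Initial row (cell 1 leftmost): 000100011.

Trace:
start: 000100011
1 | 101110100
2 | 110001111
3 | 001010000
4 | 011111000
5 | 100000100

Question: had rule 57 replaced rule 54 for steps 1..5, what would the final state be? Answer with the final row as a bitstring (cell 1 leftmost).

010101101

(re-executing steps 1..5 under rule 57; state before step 1: 000100011)
1 | 110011010
2 | 101010101
3 | 010101011
4 | 101010110
5 | 010101101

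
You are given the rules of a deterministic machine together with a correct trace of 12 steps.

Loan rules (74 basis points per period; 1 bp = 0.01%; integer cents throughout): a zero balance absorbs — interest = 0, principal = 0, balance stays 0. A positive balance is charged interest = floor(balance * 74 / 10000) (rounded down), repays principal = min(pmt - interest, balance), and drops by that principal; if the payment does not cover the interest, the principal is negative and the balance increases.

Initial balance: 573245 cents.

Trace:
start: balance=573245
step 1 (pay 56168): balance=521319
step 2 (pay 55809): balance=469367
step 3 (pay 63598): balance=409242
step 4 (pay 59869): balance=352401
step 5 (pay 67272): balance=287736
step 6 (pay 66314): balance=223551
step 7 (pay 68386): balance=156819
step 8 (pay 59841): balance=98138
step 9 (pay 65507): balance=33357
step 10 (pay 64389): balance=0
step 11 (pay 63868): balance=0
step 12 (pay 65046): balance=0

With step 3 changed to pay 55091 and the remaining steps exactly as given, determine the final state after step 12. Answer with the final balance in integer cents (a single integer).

0

(re-executing from step 3 with the substitution; state before step 3: balance=469367)
step 3 (pay 55091): balance=417749
step 4 (pay 59869): balance=360971
step 5 (pay 67272): balance=296370
step 6 (pay 66314): balance=232249
step 7 (pay 68386): balance=165581
step 8 (pay 59841): balance=106965
step 9 (pay 65507): balance=42249
step 10 (pay 64389): balance=0
step 11 (pay 63868): balance=0
step 12 (pay 65046): balance=0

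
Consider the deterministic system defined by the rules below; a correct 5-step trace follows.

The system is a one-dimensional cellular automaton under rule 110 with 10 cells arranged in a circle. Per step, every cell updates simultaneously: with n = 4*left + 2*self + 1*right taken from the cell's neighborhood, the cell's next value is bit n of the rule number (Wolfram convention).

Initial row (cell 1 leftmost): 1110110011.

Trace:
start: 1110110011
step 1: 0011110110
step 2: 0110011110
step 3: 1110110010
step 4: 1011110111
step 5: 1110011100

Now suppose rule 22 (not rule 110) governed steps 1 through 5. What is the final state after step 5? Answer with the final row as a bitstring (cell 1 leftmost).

(re-executing steps 1..5 under rule 22; state before step 1: 1110110011)
step 1: 0000001100
step 2: 0000010010
step 3: 0000111111
step 4: 1001000000
step 5: 1111100001

1111100001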